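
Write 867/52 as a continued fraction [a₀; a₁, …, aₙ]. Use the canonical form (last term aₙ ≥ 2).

867 = 16*52 + 35
52 = 1*35 + 17
35 = 2*17 + 1
17 = 17*1 + 0  (stop)
So 867/52 = [16; 1, 2, 17].

[16; 1, 2, 17]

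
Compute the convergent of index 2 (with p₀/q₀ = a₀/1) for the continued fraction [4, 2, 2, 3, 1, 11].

Using pₖ = aₖpₖ₋₁ + pₖ₋₂, qₖ = aₖqₖ₋₁ + qₖ₋₂ (with p₋₁=1, p₋₂=0, q₋₁=0, q₋₂=1):
  k=0: a=4, p=4, q=1
  k=1: a=2, p=9, q=2
  k=2: a=2, p=22, q=5

22/5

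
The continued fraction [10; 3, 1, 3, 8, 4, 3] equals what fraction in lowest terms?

17011/1657

Using pₖ = aₖpₖ₋₁ + pₖ₋₂ and qₖ = aₖqₖ₋₁ + qₖ₋₂:
  k=0: a=10, p=10, q=1
  k=1: a=3, p=31, q=3
  k=2: a=1, p=41, q=4
  k=3: a=3, p=154, q=15
  k=4: a=8, p=1273, q=124
  k=5: a=4, p=5246, q=511
  k=6: a=3, p=17011, q=1657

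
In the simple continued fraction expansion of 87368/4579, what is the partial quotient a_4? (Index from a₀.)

87368 = 19·4579 + 367   →  a_0 = 19
4579 = 12·367 + 175   →  a_1 = 12
367 = 2·175 + 17   →  a_2 = 2
175 = 10·17 + 5   →  a_3 = 10
17 = 3·5 + 2   →  a_4 = 3

3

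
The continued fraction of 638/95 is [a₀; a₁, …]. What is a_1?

1

638 = 6·95 + 68   →  a_0 = 6
95 = 1·68 + 27   →  a_1 = 1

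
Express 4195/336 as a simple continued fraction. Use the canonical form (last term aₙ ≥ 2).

4195 = 12*336 + 163
336 = 2*163 + 10
163 = 16*10 + 3
10 = 3*3 + 1
3 = 3*1 + 0  (stop)
So 4195/336 = [12; 2, 16, 3, 3].

[12; 2, 16, 3, 3]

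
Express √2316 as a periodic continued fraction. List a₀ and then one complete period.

[48; 8, 96]

a₀ = ⌊√2316⌋ = 48.
With m₀=0, d₀=1 and mₖ₊₁ = dₖaₖ − mₖ, dₖ₊₁ = (n − mₖ₊₁²)/dₖ, aₖ₊₁ = ⌊(a₀+mₖ₊₁)/dₖ₊₁⌋:
  k=1: m=48, d=12, a=8
  k=2: m=48, d=1, a=96
d=1 and a=2a₀=96 at k=2, so the next step gives (m, d) = (48, 12) again — its k=1 value — and the period has length 2.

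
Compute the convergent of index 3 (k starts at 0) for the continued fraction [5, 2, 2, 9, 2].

Using pₖ = aₖpₖ₋₁ + pₖ₋₂, qₖ = aₖqₖ₋₁ + qₖ₋₂ (with p₋₁=1, p₋₂=0, q₋₁=0, q₋₂=1):
  k=0: a=5, p=5, q=1
  k=1: a=2, p=11, q=2
  k=2: a=2, p=27, q=5
  k=3: a=9, p=254, q=47

254/47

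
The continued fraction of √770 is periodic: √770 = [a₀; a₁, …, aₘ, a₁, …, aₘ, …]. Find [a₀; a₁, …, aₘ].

[27; 1, 2, 1, 54]

a₀ = ⌊√770⌋ = 27.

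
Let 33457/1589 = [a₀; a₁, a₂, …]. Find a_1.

18

33457 = 21·1589 + 88   →  a_0 = 21
1589 = 18·88 + 5   →  a_1 = 18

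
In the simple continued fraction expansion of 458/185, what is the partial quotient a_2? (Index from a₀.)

458 = 2·185 + 88   →  a_0 = 2
185 = 2·88 + 9   →  a_1 = 2
88 = 9·9 + 7   →  a_2 = 9

9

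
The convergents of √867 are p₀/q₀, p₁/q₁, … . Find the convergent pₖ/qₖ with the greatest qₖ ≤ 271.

7744/263

√867 = [29; 2, 4, 29, 4, 2, 58, …] (period length 6).
Convergents:
  p_0/q_0 = 29/1
  p_1/q_1 = 59/2
  p_2/q_2 = 265/9
  p_3/q_3 = 7744/263
  p_4/q_4 = 31241/1061
q_3 = 263 ≤ 271 < 1061 = q_4, so the answer is 7744/263.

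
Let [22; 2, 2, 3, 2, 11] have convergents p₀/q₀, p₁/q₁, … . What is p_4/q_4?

Using pₖ = aₖpₖ₋₁ + pₖ₋₂, qₖ = aₖqₖ₋₁ + qₖ₋₂ (with p₋₁=1, p₋₂=0, q₋₁=0, q₋₂=1):
  k=0: a=22, p=22, q=1
  k=1: a=2, p=45, q=2
  k=2: a=2, p=112, q=5
  k=3: a=3, p=381, q=17
  k=4: a=2, p=874, q=39

874/39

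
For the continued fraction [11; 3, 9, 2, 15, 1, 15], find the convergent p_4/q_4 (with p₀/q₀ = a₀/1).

Using pₖ = aₖpₖ₋₁ + pₖ₋₂, qₖ = aₖqₖ₋₁ + qₖ₋₂ (with p₋₁=1, p₋₂=0, q₋₁=0, q₋₂=1):
  k=0: a=11, p=11, q=1
  k=1: a=3, p=34, q=3
  k=2: a=9, p=317, q=28
  k=3: a=2, p=668, q=59
  k=4: a=15, p=10337, q=913

10337/913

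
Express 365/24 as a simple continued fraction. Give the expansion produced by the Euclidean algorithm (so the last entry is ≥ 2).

365 = 15×24 + 5
24 = 4×5 + 4
5 = 1×4 + 1
4 = 4×1 + 0  (stop)
So 365/24 = [15; 4, 1, 4].

[15; 4, 1, 4]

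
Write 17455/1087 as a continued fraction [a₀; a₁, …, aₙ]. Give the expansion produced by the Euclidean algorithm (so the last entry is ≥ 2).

[16; 17, 3, 1, 15]

17455 = 16·1087 + 63
1087 = 17·63 + 16
63 = 3·16 + 15
16 = 1·15 + 1
15 = 15·1 + 0  (stop)
So 17455/1087 = [16; 17, 3, 1, 15].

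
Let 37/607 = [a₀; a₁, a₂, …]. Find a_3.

37 = 0·607 + 37   →  a_0 = 0
607 = 16·37 + 15   →  a_1 = 16
37 = 2·15 + 7   →  a_2 = 2
15 = 2·7 + 1   →  a_3 = 2

2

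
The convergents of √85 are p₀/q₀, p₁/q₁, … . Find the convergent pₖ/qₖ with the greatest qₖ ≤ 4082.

√85 = [9; 4, 1, 1, 4, 18, …] (period length 5).
Convergents:
  p_0/q_0 = 9/1
  p_1/q_1 = 37/4
  p_2/q_2 = 46/5
  p_3/q_3 = 83/9
  p_4/q_4 = 378/41
  p_5/q_5 = 6887/747
  p_6/q_6 = 27926/3029
  p_7/q_7 = 34813/3776
  p_8/q_8 = 62739/6805
q_7 = 3776 ≤ 4082 < 6805 = q_8, so the answer is 34813/3776.

34813/3776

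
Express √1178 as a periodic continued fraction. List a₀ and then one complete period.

a₀ = ⌊√1178⌋ = 34.
With m₀=0, d₀=1 and mₖ₊₁ = dₖaₖ − mₖ, dₖ₊₁ = (n − mₖ₊₁²)/dₖ, aₖ₊₁ = ⌊(a₀+mₖ₊₁)/dₖ₊₁⌋:
  k=1: m=34, d=22, a=3
  k=2: m=32, d=7, a=9
  k=3: m=31, d=31, a=2
  k=4: m=31, d=7, a=9
  k=5: m=32, d=22, a=3
  k=6: m=34, d=1, a=68
d=1 and a=2a₀=68 at k=6, so the next step gives (m, d) = (34, 22) again — its k=1 value — and the period has length 6.

[34; 3, 9, 2, 9, 3, 68]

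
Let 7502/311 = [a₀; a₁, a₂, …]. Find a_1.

7502 = 24·311 + 38   →  a_0 = 24
311 = 8·38 + 7   →  a_1 = 8

8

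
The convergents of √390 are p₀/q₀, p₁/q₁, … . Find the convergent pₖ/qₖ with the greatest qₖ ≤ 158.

3061/155

√390 = [19; 1, 2, 1, 38, …] (period length 4).
Convergents:
  p_0/q_0 = 19/1
  p_1/q_1 = 20/1
  p_2/q_2 = 59/3
  p_3/q_3 = 79/4
  p_4/q_4 = 3061/155
  p_5/q_5 = 3140/159
q_4 = 155 ≤ 158 < 159 = q_5, so the answer is 3061/155.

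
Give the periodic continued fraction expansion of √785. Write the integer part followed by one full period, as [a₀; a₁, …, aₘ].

a₀ = ⌊√785⌋ = 28.
With m₀=0, d₀=1 and mₖ₊₁ = dₖaₖ − mₖ, dₖ₊₁ = (n − mₖ₊₁²)/dₖ, aₖ₊₁ = ⌊(a₀+mₖ₊₁)/dₖ₊₁⌋:
  k=1: m=28, d=1, a=56
d=1 and a=2a₀=56 at k=1, so the next step gives (m, d) = (28, 1) again — its k=1 value — and the period has length 1.

[28; 56]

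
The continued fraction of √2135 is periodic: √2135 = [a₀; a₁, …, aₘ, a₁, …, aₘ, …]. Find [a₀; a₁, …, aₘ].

[46; 4, 1, 5, 1, 4, 92]

a₀ = ⌊√2135⌋ = 46.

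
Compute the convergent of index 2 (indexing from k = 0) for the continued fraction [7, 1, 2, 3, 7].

Using pₖ = aₖpₖ₋₁ + pₖ₋₂, qₖ = aₖqₖ₋₁ + qₖ₋₂ (with p₋₁=1, p₋₂=0, q₋₁=0, q₋₂=1):
  k=0: a=7, p=7, q=1
  k=1: a=1, p=8, q=1
  k=2: a=2, p=23, q=3

23/3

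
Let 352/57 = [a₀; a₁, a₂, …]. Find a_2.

1

352 = 6·57 + 10   →  a_0 = 6
57 = 5·10 + 7   →  a_1 = 5
10 = 1·7 + 3   →  a_2 = 1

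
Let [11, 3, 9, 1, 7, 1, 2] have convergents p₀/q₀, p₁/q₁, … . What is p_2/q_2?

Using pₖ = aₖpₖ₋₁ + pₖ₋₂, qₖ = aₖqₖ₋₁ + qₖ₋₂ (with p₋₁=1, p₋₂=0, q₋₁=0, q₋₂=1):
  k=0: a=11, p=11, q=1
  k=1: a=3, p=34, q=3
  k=2: a=9, p=317, q=28

317/28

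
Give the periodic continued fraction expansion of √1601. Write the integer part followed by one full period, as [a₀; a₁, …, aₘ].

[40; 80]

a₀ = ⌊√1601⌋ = 40.
With m₀=0, d₀=1 and mₖ₊₁ = dₖaₖ − mₖ, dₖ₊₁ = (n − mₖ₊₁²)/dₖ, aₖ₊₁ = ⌊(a₀+mₖ₊₁)/dₖ₊₁⌋:
  k=1: m=40, d=1, a=80
d=1 and a=2a₀=80 at k=1, so the next step gives (m, d) = (40, 1) again — its k=1 value — and the period has length 1.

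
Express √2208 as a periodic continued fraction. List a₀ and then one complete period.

[46; 1, 92]

a₀ = ⌊√2208⌋ = 46.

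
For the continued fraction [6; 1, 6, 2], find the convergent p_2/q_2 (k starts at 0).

Using pₖ = aₖpₖ₋₁ + pₖ₋₂, qₖ = aₖqₖ₋₁ + qₖ₋₂ (with p₋₁=1, p₋₂=0, q₋₁=0, q₋₂=1):
  k=0: a=6, p=6, q=1
  k=1: a=1, p=7, q=1
  k=2: a=6, p=48, q=7

48/7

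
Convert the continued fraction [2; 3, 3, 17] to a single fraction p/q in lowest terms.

398/173

Fold from the inside: start with 17/1.
  3 + 1/17 = 52/17
  3 + 17/52 = 173/52
  2 + 52/173 = 398/173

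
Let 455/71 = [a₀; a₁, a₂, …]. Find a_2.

2

455 = 6·71 + 29   →  a_0 = 6
71 = 2·29 + 13   →  a_1 = 2
29 = 2·13 + 3   →  a_2 = 2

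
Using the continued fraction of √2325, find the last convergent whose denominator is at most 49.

√2325 = [48; 4, 1, 1, 2, 1, 1, 4, 96, …] (period length 8).
Convergents:
  p_0/q_0 = 48/1
  p_1/q_1 = 193/4
  p_2/q_2 = 241/5
  p_3/q_3 = 434/9
  p_4/q_4 = 1109/23
  p_5/q_5 = 1543/32
  p_6/q_6 = 2652/55
q_5 = 32 ≤ 49 < 55 = q_6, so the answer is 1543/32.

1543/32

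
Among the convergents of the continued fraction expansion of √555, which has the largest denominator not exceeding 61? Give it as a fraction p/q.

√555 = [23; 1, 1, 3, 1, 3, 1, 1, 46, …] (period length 8).
Convergents:
  p_0/q_0 = 23/1
  p_1/q_1 = 24/1
  p_2/q_2 = 47/2
  p_3/q_3 = 165/7
  p_4/q_4 = 212/9
  p_5/q_5 = 801/34
  p_6/q_6 = 1013/43
  p_7/q_7 = 1814/77
q_6 = 43 ≤ 61 < 77 = q_7, so the answer is 1013/43.

1013/43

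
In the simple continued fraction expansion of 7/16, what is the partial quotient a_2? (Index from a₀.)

7 = 0·16 + 7   →  a_0 = 0
16 = 2·7 + 2   →  a_1 = 2
7 = 3·2 + 1   →  a_2 = 3

3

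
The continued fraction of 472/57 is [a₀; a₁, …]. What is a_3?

1

472 = 8·57 + 16   →  a_0 = 8
57 = 3·16 + 9   →  a_1 = 3
16 = 1·9 + 7   →  a_2 = 1
9 = 1·7 + 2   →  a_3 = 1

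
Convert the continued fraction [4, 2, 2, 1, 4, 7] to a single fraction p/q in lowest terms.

Fold from the inside: start with 7/1.
  4 + 1/7 = 29/7
  1 + 7/29 = 36/29
  2 + 29/36 = 101/36
  2 + 36/101 = 238/101
  4 + 101/238 = 1053/238

1053/238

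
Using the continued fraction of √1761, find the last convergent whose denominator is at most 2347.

√1761 = [41; 1, 26, 1, 82, …] (period length 4).
Convergents:
  p_0/q_0 = 41/1
  p_1/q_1 = 42/1
  p_2/q_2 = 1133/27
  p_3/q_3 = 1175/28
  p_4/q_4 = 97483/2323
  p_5/q_5 = 98658/2351
q_4 = 2323 ≤ 2347 < 2351 = q_5, so the answer is 97483/2323.

97483/2323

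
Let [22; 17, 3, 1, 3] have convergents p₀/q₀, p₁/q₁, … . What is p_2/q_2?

Using pₖ = aₖpₖ₋₁ + pₖ₋₂, qₖ = aₖqₖ₋₁ + qₖ₋₂ (with p₋₁=1, p₋₂=0, q₋₁=0, q₋₂=1):
  k=0: a=22, p=22, q=1
  k=1: a=17, p=375, q=17
  k=2: a=3, p=1147, q=52

1147/52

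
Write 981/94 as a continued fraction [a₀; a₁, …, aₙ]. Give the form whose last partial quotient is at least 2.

[10; 2, 3, 2, 2, 2]

981 = 10*94 + 41
94 = 2*41 + 12
41 = 3*12 + 5
12 = 2*5 + 2
5 = 2*2 + 1
2 = 2*1 + 0  (stop)
So 981/94 = [10; 2, 3, 2, 2, 2].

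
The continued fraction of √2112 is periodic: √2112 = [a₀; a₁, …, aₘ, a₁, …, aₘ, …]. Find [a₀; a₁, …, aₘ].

[45; 1, 21, 1, 90]

a₀ = ⌊√2112⌋ = 45.
With m₀=0, d₀=1 and mₖ₊₁ = dₖaₖ − mₖ, dₖ₊₁ = (n − mₖ₊₁²)/dₖ, aₖ₊₁ = ⌊(a₀+mₖ₊₁)/dₖ₊₁⌋:
  k=1: m=45, d=87, a=1
  k=2: m=42, d=4, a=21
  k=3: m=42, d=87, a=1
  k=4: m=45, d=1, a=90
d=1 and a=2a₀=90 at k=4, so the next step gives (m, d) = (45, 87) again — its k=1 value — and the period has length 4.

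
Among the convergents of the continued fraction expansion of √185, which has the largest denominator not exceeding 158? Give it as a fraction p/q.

1877/138

√185 = [13; 1, 1, 1, 1, 26, …] (period length 5).
Convergents:
  p_0/q_0 = 13/1
  p_1/q_1 = 14/1
  p_2/q_2 = 27/2
  p_3/q_3 = 41/3
  p_4/q_4 = 68/5
  p_5/q_5 = 1809/133
  p_6/q_6 = 1877/138
  p_7/q_7 = 3686/271
q_6 = 138 ≤ 158 < 271 = q_7, so the answer is 1877/138.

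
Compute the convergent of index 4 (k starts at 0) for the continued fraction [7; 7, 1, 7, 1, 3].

Using pₖ = aₖpₖ₋₁ + pₖ₋₂, qₖ = aₖqₖ₋₁ + qₖ₋₂ (with p₋₁=1, p₋₂=0, q₋₁=0, q₋₂=1):
  k=0: a=7, p=7, q=1
  k=1: a=7, p=50, q=7
  k=2: a=1, p=57, q=8
  k=3: a=7, p=449, q=63
  k=4: a=1, p=506, q=71

506/71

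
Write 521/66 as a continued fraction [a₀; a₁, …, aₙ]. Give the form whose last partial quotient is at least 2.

[7; 1, 8, 2, 3]

521 = 7×66 + 59
66 = 1×59 + 7
59 = 8×7 + 3
7 = 2×3 + 1
3 = 3×1 + 0  (stop)
So 521/66 = [7; 1, 8, 2, 3].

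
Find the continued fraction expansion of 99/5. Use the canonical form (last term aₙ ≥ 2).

99 = 19·5 + 4
5 = 1·4 + 1
4 = 4·1 + 0  (stop)
So 99/5 = [19; 1, 4].

[19; 1, 4]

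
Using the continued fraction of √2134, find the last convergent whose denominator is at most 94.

1894/41

√2134 = [46; 5, 8, 5, 92, …] (period length 4).
Convergents:
  p_0/q_0 = 46/1
  p_1/q_1 = 231/5
  p_2/q_2 = 1894/41
  p_3/q_3 = 9701/210
q_2 = 41 ≤ 94 < 210 = q_3, so the answer is 1894/41.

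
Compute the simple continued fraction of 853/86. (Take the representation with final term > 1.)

853 = 9×86 + 79
86 = 1×79 + 7
79 = 11×7 + 2
7 = 3×2 + 1
2 = 2×1 + 0  (stop)
So 853/86 = [9; 1, 11, 3, 2].

[9; 1, 11, 3, 2]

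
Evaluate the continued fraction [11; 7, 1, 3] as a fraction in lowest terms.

345/31

Fold from the inside: start with 3/1.
  1 + 1/3 = 4/3
  7 + 3/4 = 31/4
  11 + 4/31 = 345/31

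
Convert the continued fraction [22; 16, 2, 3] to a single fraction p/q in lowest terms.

2537/115

Fold from the inside: start with 3/1.
  2 + 1/3 = 7/3
  16 + 3/7 = 115/7
  22 + 7/115 = 2537/115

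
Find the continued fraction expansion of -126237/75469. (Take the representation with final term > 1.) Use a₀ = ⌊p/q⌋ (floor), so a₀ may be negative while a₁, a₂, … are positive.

-126237 = -2·75469 + 24701
75469 = 3·24701 + 1366
24701 = 18·1366 + 113
1366 = 12·113 + 10
113 = 11·10 + 3
10 = 3·3 + 1
3 = 3·1 + 0  (stop)
So -126237/75469 = [-2; 3, 18, 12, 11, 3, 3].

[-2; 3, 18, 12, 11, 3, 3]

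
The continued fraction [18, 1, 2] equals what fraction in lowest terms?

Fold from the inside: start with 2/1.
  1 + 1/2 = 3/2
  18 + 2/3 = 56/3

56/3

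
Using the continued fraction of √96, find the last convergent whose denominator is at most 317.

√96 = [9; 1, 3, 1, 18, …] (period length 4).
Convergents:
  p_0/q_0 = 9/1
  p_1/q_1 = 10/1
  p_2/q_2 = 39/4
  p_3/q_3 = 49/5
  p_4/q_4 = 921/94
  p_5/q_5 = 970/99
  p_6/q_6 = 3831/391
q_5 = 99 ≤ 317 < 391 = q_6, so the answer is 970/99.

970/99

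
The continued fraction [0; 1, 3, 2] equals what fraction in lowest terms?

Fold from the inside: start with 2/1.
  3 + 1/2 = 7/2
  1 + 2/7 = 9/7
  0 + 7/9 = 7/9

7/9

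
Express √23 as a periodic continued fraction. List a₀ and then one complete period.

[4; 1, 3, 1, 8]

a₀ = ⌊√23⌋ = 4.
With m₀=0, d₀=1 and mₖ₊₁ = dₖaₖ − mₖ, dₖ₊₁ = (n − mₖ₊₁²)/dₖ, aₖ₊₁ = ⌊(a₀+mₖ₊₁)/dₖ₊₁⌋:
  k=1: m=4, d=7, a=1
  k=2: m=3, d=2, a=3
  k=3: m=3, d=7, a=1
  k=4: m=4, d=1, a=8
d=1 and a=2a₀=8 at k=4, so the next step gives (m, d) = (4, 7) again — its k=1 value — and the period has length 4.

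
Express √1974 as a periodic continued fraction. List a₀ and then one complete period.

a₀ = ⌊√1974⌋ = 44.
With m₀=0, d₀=1 and mₖ₊₁ = dₖaₖ − mₖ, dₖ₊₁ = (n − mₖ₊₁²)/dₖ, aₖ₊₁ = ⌊(a₀+mₖ₊₁)/dₖ₊₁⌋:
  k=1: m=44, d=38, a=2
  k=2: m=32, d=25, a=3
  k=3: m=43, d=5, a=17
  k=4: m=42, d=42, a=2
  k=5: m=42, d=5, a=17
  k=6: m=43, d=25, a=3
  k=7: m=32, d=38, a=2
  k=8: m=44, d=1, a=88
d=1 and a=2a₀=88 at k=8, so the next step gives (m, d) = (44, 38) again — its k=1 value — and the period has length 8.

[44; 2, 3, 17, 2, 17, 3, 2, 88]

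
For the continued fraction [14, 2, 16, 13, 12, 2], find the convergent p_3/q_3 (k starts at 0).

Using pₖ = aₖpₖ₋₁ + pₖ₋₂, qₖ = aₖqₖ₋₁ + qₖ₋₂ (with p₋₁=1, p₋₂=0, q₋₁=0, q₋₂=1):
  k=0: a=14, p=14, q=1
  k=1: a=2, p=29, q=2
  k=2: a=16, p=478, q=33
  k=3: a=13, p=6243, q=431

6243/431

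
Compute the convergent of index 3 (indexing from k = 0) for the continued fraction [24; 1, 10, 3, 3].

847/34

Using pₖ = aₖpₖ₋₁ + pₖ₋₂, qₖ = aₖqₖ₋₁ + qₖ₋₂ (with p₋₁=1, p₋₂=0, q₋₁=0, q₋₂=1):
  k=0: a=24, p=24, q=1
  k=1: a=1, p=25, q=1
  k=2: a=10, p=274, q=11
  k=3: a=3, p=847, q=34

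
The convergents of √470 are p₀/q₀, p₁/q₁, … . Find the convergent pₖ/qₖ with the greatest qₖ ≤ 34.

√470 = [21; 1, 2, 8, 2, 1, 42, …] (period length 6).
Convergents:
  p_0/q_0 = 21/1
  p_1/q_1 = 22/1
  p_2/q_2 = 65/3
  p_3/q_3 = 542/25
  p_4/q_4 = 1149/53
q_3 = 25 ≤ 34 < 53 = q_4, so the answer is 542/25.

542/25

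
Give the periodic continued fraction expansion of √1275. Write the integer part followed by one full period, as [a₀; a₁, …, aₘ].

a₀ = ⌊√1275⌋ = 35.
With m₀=0, d₀=1 and mₖ₊₁ = dₖaₖ − mₖ, dₖ₊₁ = (n − mₖ₊₁²)/dₖ, aₖ₊₁ = ⌊(a₀+mₖ₊₁)/dₖ₊₁⌋:
  k=1: m=35, d=50, a=1
  k=2: m=15, d=21, a=2
  k=3: m=27, d=26, a=2
  k=4: m=25, d=25, a=2
  k=5: m=25, d=26, a=2
  k=6: m=27, d=21, a=2
  k=7: m=15, d=50, a=1
  k=8: m=35, d=1, a=70
d=1 and a=2a₀=70 at k=8, so the next step gives (m, d) = (35, 50) again — its k=1 value — and the period has length 8.

[35; 1, 2, 2, 2, 2, 2, 1, 70]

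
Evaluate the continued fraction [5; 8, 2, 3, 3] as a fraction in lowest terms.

993/194

Fold from the inside: start with 3/1.
  3 + 1/3 = 10/3
  2 + 3/10 = 23/10
  8 + 10/23 = 194/23
  5 + 23/194 = 993/194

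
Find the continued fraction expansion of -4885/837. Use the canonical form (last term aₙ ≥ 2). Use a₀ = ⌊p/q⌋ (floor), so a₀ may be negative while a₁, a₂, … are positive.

[-6; 6, 9, 7, 2]

-4885 = -6*837 + 137
837 = 6*137 + 15
137 = 9*15 + 2
15 = 7*2 + 1
2 = 2*1 + 0  (stop)
So -4885/837 = [-6; 6, 9, 7, 2].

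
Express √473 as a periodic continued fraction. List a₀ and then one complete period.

[21; 1, 2, 1, 42]

a₀ = ⌊√473⌋ = 21.
With m₀=0, d₀=1 and mₖ₊₁ = dₖaₖ − mₖ, dₖ₊₁ = (n − mₖ₊₁²)/dₖ, aₖ₊₁ = ⌊(a₀+mₖ₊₁)/dₖ₊₁⌋:
  k=1: m=21, d=32, a=1
  k=2: m=11, d=11, a=2
  k=3: m=11, d=32, a=1
  k=4: m=21, d=1, a=42
d=1 and a=2a₀=42 at k=4, so the next step gives (m, d) = (21, 32) again — its k=1 value — and the period has length 4.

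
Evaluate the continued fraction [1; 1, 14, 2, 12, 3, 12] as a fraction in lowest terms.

28433/14691

Using pₖ = aₖpₖ₋₁ + pₖ₋₂ and qₖ = aₖqₖ₋₁ + qₖ₋₂:
  k=0: a=1, p=1, q=1
  k=1: a=1, p=2, q=1
  k=2: a=14, p=29, q=15
  k=3: a=2, p=60, q=31
  k=4: a=12, p=749, q=387
  k=5: a=3, p=2307, q=1192
  k=6: a=12, p=28433, q=14691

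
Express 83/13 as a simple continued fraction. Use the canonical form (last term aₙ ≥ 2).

83 = 6*13 + 5
13 = 2*5 + 3
5 = 1*3 + 2
3 = 1*2 + 1
2 = 2*1 + 0  (stop)
So 83/13 = [6; 2, 1, 1, 2].

[6; 2, 1, 1, 2]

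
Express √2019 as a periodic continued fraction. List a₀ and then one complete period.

a₀ = ⌊√2019⌋ = 44.
With m₀=0, d₀=1 and mₖ₊₁ = dₖaₖ − mₖ, dₖ₊₁ = (n − mₖ₊₁²)/dₖ, aₖ₊₁ = ⌊(a₀+mₖ₊₁)/dₖ₊₁⌋:
  k=1: m=44, d=83, a=1
  k=2: m=39, d=6, a=13
  k=3: m=39, d=83, a=1
  k=4: m=44, d=1, a=88
d=1 and a=2a₀=88 at k=4, so the next step gives (m, d) = (44, 83) again — its k=1 value — and the period has length 4.

[44; 1, 13, 1, 88]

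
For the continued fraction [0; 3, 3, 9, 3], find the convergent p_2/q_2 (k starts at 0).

Using pₖ = aₖpₖ₋₁ + pₖ₋₂, qₖ = aₖqₖ₋₁ + qₖ₋₂ (with p₋₁=1, p₋₂=0, q₋₁=0, q₋₂=1):
  k=0: a=0, p=0, q=1
  k=1: a=3, p=1, q=3
  k=2: a=3, p=3, q=10

3/10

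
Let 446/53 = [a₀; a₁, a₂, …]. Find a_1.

446 = 8·53 + 22   →  a_0 = 8
53 = 2·22 + 9   →  a_1 = 2

2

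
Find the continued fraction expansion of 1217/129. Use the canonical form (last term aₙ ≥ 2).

[9; 2, 3, 3, 2, 2]

1217 = 9×129 + 56
129 = 2×56 + 17
56 = 3×17 + 5
17 = 3×5 + 2
5 = 2×2 + 1
2 = 2×1 + 0  (stop)
So 1217/129 = [9; 2, 3, 3, 2, 2].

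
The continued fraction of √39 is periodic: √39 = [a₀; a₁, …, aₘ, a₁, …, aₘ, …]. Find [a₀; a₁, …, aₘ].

[6; 4, 12]

a₀ = ⌊√39⌋ = 6.
With m₀=0, d₀=1 and mₖ₊₁ = dₖaₖ − mₖ, dₖ₊₁ = (n − mₖ₊₁²)/dₖ, aₖ₊₁ = ⌊(a₀+mₖ₊₁)/dₖ₊₁⌋:
  k=1: m=6, d=3, a=4
  k=2: m=6, d=1, a=12
d=1 and a=2a₀=12 at k=2, so the next step gives (m, d) = (6, 3) again — its k=1 value — and the period has length 2.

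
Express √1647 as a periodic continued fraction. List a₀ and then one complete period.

[40; 1, 1, 2, 1, 1, 80]

a₀ = ⌊√1647⌋ = 40.
With m₀=0, d₀=1 and mₖ₊₁ = dₖaₖ − mₖ, dₖ₊₁ = (n − mₖ₊₁²)/dₖ, aₖ₊₁ = ⌊(a₀+mₖ₊₁)/dₖ₊₁⌋:
  k=1: m=40, d=47, a=1
  k=2: m=7, d=34, a=1
  k=3: m=27, d=27, a=2
  k=4: m=27, d=34, a=1
  k=5: m=7, d=47, a=1
  k=6: m=40, d=1, a=80
d=1 and a=2a₀=80 at k=6, so the next step gives (m, d) = (40, 47) again — its k=1 value — and the period has length 6.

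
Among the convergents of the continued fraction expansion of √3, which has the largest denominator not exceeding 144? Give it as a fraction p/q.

97/56

√3 = [1; 1, 2, …] (period length 2).
Convergents:
  p_0/q_0 = 1/1
  p_1/q_1 = 2/1
  p_2/q_2 = 5/3
  p_3/q_3 = 7/4
  p_4/q_4 = 19/11
  p_5/q_5 = 26/15
  p_6/q_6 = 71/41
  p_7/q_7 = 97/56
  p_8/q_8 = 265/153
q_7 = 56 ≤ 144 < 153 = q_8, so the answer is 97/56.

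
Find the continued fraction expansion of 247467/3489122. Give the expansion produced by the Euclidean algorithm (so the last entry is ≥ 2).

[0; 14, 10, 15, 9, 11, 5, 3]

247467 = 0*3489122 + 247467
3489122 = 14*247467 + 24584
247467 = 10*24584 + 1627
24584 = 15*1627 + 179
1627 = 9*179 + 16
179 = 11*16 + 3
16 = 5*3 + 1
3 = 3*1 + 0  (stop)
So 247467/3489122 = [0; 14, 10, 15, 9, 11, 5, 3].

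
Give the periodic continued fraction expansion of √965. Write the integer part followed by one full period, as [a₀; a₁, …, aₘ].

[31; 15, 1, 1, 15, 62]

a₀ = ⌊√965⌋ = 31.
With m₀=0, d₀=1 and mₖ₊₁ = dₖaₖ − mₖ, dₖ₊₁ = (n − mₖ₊₁²)/dₖ, aₖ₊₁ = ⌊(a₀+mₖ₊₁)/dₖ₊₁⌋:
  k=1: m=31, d=4, a=15
  k=2: m=29, d=31, a=1
  k=3: m=2, d=31, a=1
  k=4: m=29, d=4, a=15
  k=5: m=31, d=1, a=62
d=1 and a=2a₀=62 at k=5, so the next step gives (m, d) = (31, 4) again — its k=1 value — and the period has length 5.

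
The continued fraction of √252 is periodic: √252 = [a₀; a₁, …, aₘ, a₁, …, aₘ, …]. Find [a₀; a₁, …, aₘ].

[15; 1, 6, 1, 30]

a₀ = ⌊√252⌋ = 15.
With m₀=0, d₀=1 and mₖ₊₁ = dₖaₖ − mₖ, dₖ₊₁ = (n − mₖ₊₁²)/dₖ, aₖ₊₁ = ⌊(a₀+mₖ₊₁)/dₖ₊₁⌋:
  k=1: m=15, d=27, a=1
  k=2: m=12, d=4, a=6
  k=3: m=12, d=27, a=1
  k=4: m=15, d=1, a=30
d=1 and a=2a₀=30 at k=4, so the next step gives (m, d) = (15, 27) again — its k=1 value — and the period has length 4.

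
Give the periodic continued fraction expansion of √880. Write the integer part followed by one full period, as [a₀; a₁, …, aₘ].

[29; 1, 1, 1, 58]

a₀ = ⌊√880⌋ = 29.
With m₀=0, d₀=1 and mₖ₊₁ = dₖaₖ − mₖ, dₖ₊₁ = (n − mₖ₊₁²)/dₖ, aₖ₊₁ = ⌊(a₀+mₖ₊₁)/dₖ₊₁⌋:
  k=1: m=29, d=39, a=1
  k=2: m=10, d=20, a=1
  k=3: m=10, d=39, a=1
  k=4: m=29, d=1, a=58
d=1 and a=2a₀=58 at k=4, so the next step gives (m, d) = (29, 39) again — its k=1 value — and the period has length 4.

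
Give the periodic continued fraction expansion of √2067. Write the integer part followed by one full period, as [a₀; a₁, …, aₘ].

[45; 2, 6, 2, 90]

a₀ = ⌊√2067⌋ = 45.
With m₀=0, d₀=1 and mₖ₊₁ = dₖaₖ − mₖ, dₖ₊₁ = (n − mₖ₊₁²)/dₖ, aₖ₊₁ = ⌊(a₀+mₖ₊₁)/dₖ₊₁⌋:
  k=1: m=45, d=42, a=2
  k=2: m=39, d=13, a=6
  k=3: m=39, d=42, a=2
  k=4: m=45, d=1, a=90
d=1 and a=2a₀=90 at k=4, so the next step gives (m, d) = (45, 42) again — its k=1 value — and the period has length 4.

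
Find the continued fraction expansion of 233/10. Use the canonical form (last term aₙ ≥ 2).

233 = 23×10 + 3
10 = 3×3 + 1
3 = 3×1 + 0  (stop)
So 233/10 = [23; 3, 3].

[23; 3, 3]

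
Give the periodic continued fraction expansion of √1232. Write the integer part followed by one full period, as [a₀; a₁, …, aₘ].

[35; 10, 70]

a₀ = ⌊√1232⌋ = 35.
With m₀=0, d₀=1 and mₖ₊₁ = dₖaₖ − mₖ, dₖ₊₁ = (n − mₖ₊₁²)/dₖ, aₖ₊₁ = ⌊(a₀+mₖ₊₁)/dₖ₊₁⌋:
  k=1: m=35, d=7, a=10
  k=2: m=35, d=1, a=70
d=1 and a=2a₀=70 at k=2, so the next step gives (m, d) = (35, 7) again — its k=1 value — and the period has length 2.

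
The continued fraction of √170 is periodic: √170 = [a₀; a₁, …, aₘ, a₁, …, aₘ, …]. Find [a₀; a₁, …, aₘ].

a₀ = ⌊√170⌋ = 13.
With m₀=0, d₀=1 and mₖ₊₁ = dₖaₖ − mₖ, dₖ₊₁ = (n − mₖ₊₁²)/dₖ, aₖ₊₁ = ⌊(a₀+mₖ₊₁)/dₖ₊₁⌋:
  k=1: m=13, d=1, a=26
d=1 and a=2a₀=26 at k=1, so the next step gives (m, d) = (13, 1) again — its k=1 value — and the period has length 1.

[13; 26]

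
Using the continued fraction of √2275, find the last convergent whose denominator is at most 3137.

√2275 = [47; 1, 2, 3, 2, 1, 94, …] (period length 6).
Convergents:
  p_0/q_0 = 47/1
  p_1/q_1 = 48/1
  p_2/q_2 = 143/3
  p_3/q_3 = 477/10
  p_4/q_4 = 1097/23
  p_5/q_5 = 1574/33
  p_6/q_6 = 149053/3125
  p_7/q_7 = 150627/3158
q_6 = 3125 ≤ 3137 < 3158 = q_7, so the answer is 149053/3125.

149053/3125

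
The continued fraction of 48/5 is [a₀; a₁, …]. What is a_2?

48 = 9·5 + 3   →  a_0 = 9
5 = 1·3 + 2   →  a_1 = 1
3 = 1·2 + 1   →  a_2 = 1

1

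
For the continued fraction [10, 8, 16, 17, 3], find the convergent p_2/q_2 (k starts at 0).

Using pₖ = aₖpₖ₋₁ + pₖ₋₂, qₖ = aₖqₖ₋₁ + qₖ₋₂ (with p₋₁=1, p₋₂=0, q₋₁=0, q₋₂=1):
  k=0: a=10, p=10, q=1
  k=1: a=8, p=81, q=8
  k=2: a=16, p=1306, q=129

1306/129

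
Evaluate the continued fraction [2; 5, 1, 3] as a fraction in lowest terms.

Fold from the inside: start with 3/1.
  1 + 1/3 = 4/3
  5 + 3/4 = 23/4
  2 + 4/23 = 50/23

50/23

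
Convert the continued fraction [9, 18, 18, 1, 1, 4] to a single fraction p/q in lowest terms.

Using pₖ = aₖpₖ₋₁ + pₖ₋₂ and qₖ = aₖqₖ₋₁ + qₖ₋₂:
  k=0: a=9, p=9, q=1
  k=1: a=18, p=163, q=18
  k=2: a=18, p=2943, q=325
  k=3: a=1, p=3106, q=343
  k=4: a=1, p=6049, q=668
  k=5: a=4, p=27302, q=3015

27302/3015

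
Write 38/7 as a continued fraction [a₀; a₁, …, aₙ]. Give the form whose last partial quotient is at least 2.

[5; 2, 3]

38 = 5*7 + 3
7 = 2*3 + 1
3 = 3*1 + 0  (stop)
So 38/7 = [5; 2, 3].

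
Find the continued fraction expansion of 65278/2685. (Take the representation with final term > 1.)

[24; 3, 4, 1, 9, 17]

65278 = 24*2685 + 838
2685 = 3*838 + 171
838 = 4*171 + 154
171 = 1*154 + 17
154 = 9*17 + 1
17 = 17*1 + 0  (stop)
So 65278/2685 = [24; 3, 4, 1, 9, 17].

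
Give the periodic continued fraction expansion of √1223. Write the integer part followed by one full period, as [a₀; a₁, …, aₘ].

[34; 1, 33, 1, 68]

a₀ = ⌊√1223⌋ = 34.
With m₀=0, d₀=1 and mₖ₊₁ = dₖaₖ − mₖ, dₖ₊₁ = (n − mₖ₊₁²)/dₖ, aₖ₊₁ = ⌊(a₀+mₖ₊₁)/dₖ₊₁⌋:
  k=1: m=34, d=67, a=1
  k=2: m=33, d=2, a=33
  k=3: m=33, d=67, a=1
  k=4: m=34, d=1, a=68
d=1 and a=2a₀=68 at k=4, so the next step gives (m, d) = (34, 67) again — its k=1 value — and the period has length 4.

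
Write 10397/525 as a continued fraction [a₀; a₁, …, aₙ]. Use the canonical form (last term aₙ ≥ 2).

10397 = 19·525 + 422
525 = 1·422 + 103
422 = 4·103 + 10
103 = 10·10 + 3
10 = 3·3 + 1
3 = 3·1 + 0  (stop)
So 10397/525 = [19; 1, 4, 10, 3, 3].

[19; 1, 4, 10, 3, 3]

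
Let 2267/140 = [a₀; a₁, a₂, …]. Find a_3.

2267 = 16·140 + 27   →  a_0 = 16
140 = 5·27 + 5   →  a_1 = 5
27 = 5·5 + 2   →  a_2 = 5
5 = 2·2 + 1   →  a_3 = 2

2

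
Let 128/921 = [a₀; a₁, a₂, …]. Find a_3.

128 = 0·921 + 128   →  a_0 = 0
921 = 7·128 + 25   →  a_1 = 7
128 = 5·25 + 3   →  a_2 = 5
25 = 8·3 + 1   →  a_3 = 8

8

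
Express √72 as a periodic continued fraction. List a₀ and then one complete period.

[8; 2, 16]

a₀ = ⌊√72⌋ = 8.
With m₀=0, d₀=1 and mₖ₊₁ = dₖaₖ − mₖ, dₖ₊₁ = (n − mₖ₊₁²)/dₖ, aₖ₊₁ = ⌊(a₀+mₖ₊₁)/dₖ₊₁⌋:
  k=1: m=8, d=8, a=2
  k=2: m=8, d=1, a=16
d=1 and a=2a₀=16 at k=2, so the next step gives (m, d) = (8, 8) again — its k=1 value — and the period has length 2.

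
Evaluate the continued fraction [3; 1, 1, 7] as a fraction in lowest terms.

53/15

Fold from the inside: start with 7/1.
  1 + 1/7 = 8/7
  1 + 7/8 = 15/8
  3 + 8/15 = 53/15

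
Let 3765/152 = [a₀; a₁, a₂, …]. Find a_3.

3765 = 24·152 + 117   →  a_0 = 24
152 = 1·117 + 35   →  a_1 = 1
117 = 3·35 + 12   →  a_2 = 3
35 = 2·12 + 11   →  a_3 = 2

2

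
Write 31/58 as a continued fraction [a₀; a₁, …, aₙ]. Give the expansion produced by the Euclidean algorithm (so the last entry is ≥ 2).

[0; 1, 1, 6, 1, 3]

31 = 0×58 + 31
58 = 1×31 + 27
31 = 1×27 + 4
27 = 6×4 + 3
4 = 1×3 + 1
3 = 3×1 + 0  (stop)
So 31/58 = [0; 1, 1, 6, 1, 3].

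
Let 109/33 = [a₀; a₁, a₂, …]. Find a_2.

3

109 = 3·33 + 10   →  a_0 = 3
33 = 3·10 + 3   →  a_1 = 3
10 = 3·3 + 1   →  a_2 = 3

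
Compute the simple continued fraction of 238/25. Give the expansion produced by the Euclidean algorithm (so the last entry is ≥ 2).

238 = 9*25 + 13
25 = 1*13 + 12
13 = 1*12 + 1
12 = 12*1 + 0  (stop)
So 238/25 = [9; 1, 1, 12].

[9; 1, 1, 12]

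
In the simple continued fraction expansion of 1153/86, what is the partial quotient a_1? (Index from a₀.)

2

1153 = 13·86 + 35   →  a_0 = 13
86 = 2·35 + 16   →  a_1 = 2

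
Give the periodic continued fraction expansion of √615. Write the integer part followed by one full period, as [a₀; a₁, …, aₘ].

a₀ = ⌊√615⌋ = 24.
With m₀=0, d₀=1 and mₖ₊₁ = dₖaₖ − mₖ, dₖ₊₁ = (n − mₖ₊₁²)/dₖ, aₖ₊₁ = ⌊(a₀+mₖ₊₁)/dₖ₊₁⌋:
  k=1: m=24, d=39, a=1
  k=2: m=15, d=10, a=3
  k=3: m=15, d=39, a=1
  k=4: m=24, d=1, a=48
d=1 and a=2a₀=48 at k=4, so the next step gives (m, d) = (24, 39) again — its k=1 value — and the period has length 4.

[24; 1, 3, 1, 48]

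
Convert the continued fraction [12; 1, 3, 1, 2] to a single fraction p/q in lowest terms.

Using pₖ = aₖpₖ₋₁ + pₖ₋₂ and qₖ = aₖqₖ₋₁ + qₖ₋₂:
  k=0: a=12, p=12, q=1
  k=1: a=1, p=13, q=1
  k=2: a=3, p=51, q=4
  k=3: a=1, p=64, q=5
  k=4: a=2, p=179, q=14

179/14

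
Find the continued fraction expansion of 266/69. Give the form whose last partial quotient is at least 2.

266 = 3*69 + 59
69 = 1*59 + 10
59 = 5*10 + 9
10 = 1*9 + 1
9 = 9*1 + 0  (stop)
So 266/69 = [3; 1, 5, 1, 9].

[3; 1, 5, 1, 9]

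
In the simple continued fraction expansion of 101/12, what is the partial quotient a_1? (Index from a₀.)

2

101 = 8·12 + 5   →  a_0 = 8
12 = 2·5 + 2   →  a_1 = 2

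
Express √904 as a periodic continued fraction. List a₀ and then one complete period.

a₀ = ⌊√904⌋ = 30.
With m₀=0, d₀=1 and mₖ₊₁ = dₖaₖ − mₖ, dₖ₊₁ = (n − mₖ₊₁²)/dₖ, aₖ₊₁ = ⌊(a₀+mₖ₊₁)/dₖ₊₁⌋:
  k=1: m=30, d=4, a=15
  k=2: m=30, d=1, a=60
d=1 and a=2a₀=60 at k=2, so the next step gives (m, d) = (30, 4) again — its k=1 value — and the period has length 2.

[30; 15, 60]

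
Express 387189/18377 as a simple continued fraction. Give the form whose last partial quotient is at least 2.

[21; 14, 2, 4, 4, 16, 2]

387189 = 21·18377 + 1272
18377 = 14·1272 + 569
1272 = 2·569 + 134
569 = 4·134 + 33
134 = 4·33 + 2
33 = 16·2 + 1
2 = 2·1 + 0  (stop)
So 387189/18377 = [21; 14, 2, 4, 4, 16, 2].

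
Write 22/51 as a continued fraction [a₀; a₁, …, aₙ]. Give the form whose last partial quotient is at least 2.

22 = 0·51 + 22
51 = 2·22 + 7
22 = 3·7 + 1
7 = 7·1 + 0  (stop)
So 22/51 = [0; 2, 3, 7].

[0; 2, 3, 7]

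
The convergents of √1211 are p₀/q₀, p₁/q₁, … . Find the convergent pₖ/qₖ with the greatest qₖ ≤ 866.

12145/349

√1211 = [34; 1, 3, 1, 68, …] (period length 4).
Convergents:
  p_0/q_0 = 34/1
  p_1/q_1 = 35/1
  p_2/q_2 = 139/4
  p_3/q_3 = 174/5
  p_4/q_4 = 11971/344
  p_5/q_5 = 12145/349
  p_6/q_6 = 48406/1391
q_5 = 349 ≤ 866 < 1391 = q_6, so the answer is 12145/349.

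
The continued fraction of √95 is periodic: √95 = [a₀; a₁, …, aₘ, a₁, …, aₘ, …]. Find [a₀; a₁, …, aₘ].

a₀ = ⌊√95⌋ = 9.
With m₀=0, d₀=1 and mₖ₊₁ = dₖaₖ − mₖ, dₖ₊₁ = (n − mₖ₊₁²)/dₖ, aₖ₊₁ = ⌊(a₀+mₖ₊₁)/dₖ₊₁⌋:
  k=1: m=9, d=14, a=1
  k=2: m=5, d=5, a=2
  k=3: m=5, d=14, a=1
  k=4: m=9, d=1, a=18
d=1 and a=2a₀=18 at k=4, so the next step gives (m, d) = (9, 14) again — its k=1 value — and the period has length 4.

[9; 1, 2, 1, 18]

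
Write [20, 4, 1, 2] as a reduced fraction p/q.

283/14

Using pₖ = aₖpₖ₋₁ + pₖ₋₂ and qₖ = aₖqₖ₋₁ + qₖ₋₂:
  k=0: a=20, p=20, q=1
  k=1: a=4, p=81, q=4
  k=2: a=1, p=101, q=5
  k=3: a=2, p=283, q=14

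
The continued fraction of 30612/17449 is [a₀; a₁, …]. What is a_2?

3

30612 = 1·17449 + 13163   →  a_0 = 1
17449 = 1·13163 + 4286   →  a_1 = 1
13163 = 3·4286 + 305   →  a_2 = 3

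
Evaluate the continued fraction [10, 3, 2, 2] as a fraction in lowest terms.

Using pₖ = aₖpₖ₋₁ + pₖ₋₂ and qₖ = aₖqₖ₋₁ + qₖ₋₂:
  k=0: a=10, p=10, q=1
  k=1: a=3, p=31, q=3
  k=2: a=2, p=72, q=7
  k=3: a=2, p=175, q=17

175/17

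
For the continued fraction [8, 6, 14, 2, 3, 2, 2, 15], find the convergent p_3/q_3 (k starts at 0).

1437/176

Using pₖ = aₖpₖ₋₁ + pₖ₋₂, qₖ = aₖqₖ₋₁ + qₖ₋₂ (with p₋₁=1, p₋₂=0, q₋₁=0, q₋₂=1):
  k=0: a=8, p=8, q=1
  k=1: a=6, p=49, q=6
  k=2: a=14, p=694, q=85
  k=3: a=2, p=1437, q=176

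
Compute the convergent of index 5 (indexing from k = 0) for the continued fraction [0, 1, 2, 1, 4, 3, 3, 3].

Using pₖ = aₖpₖ₋₁ + pₖ₋₂, qₖ = aₖqₖ₋₁ + qₖ₋₂ (with p₋₁=1, p₋₂=0, q₋₁=0, q₋₂=1):
  k=0: a=0, p=0, q=1
  k=1: a=1, p=1, q=1
  k=2: a=2, p=2, q=3
  k=3: a=1, p=3, q=4
  k=4: a=4, p=14, q=19
  k=5: a=3, p=45, q=61

45/61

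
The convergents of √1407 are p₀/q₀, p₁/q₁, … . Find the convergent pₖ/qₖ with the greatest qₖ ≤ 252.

3751/100

√1407 = [37; 1, 1, 24, 1, 1, 74, …] (period length 6).
Convergents:
  p_0/q_0 = 37/1
  p_1/q_1 = 38/1
  p_2/q_2 = 75/2
  p_3/q_3 = 1838/49
  p_4/q_4 = 1913/51
  p_5/q_5 = 3751/100
  p_6/q_6 = 279487/7451
q_5 = 100 ≤ 252 < 7451 = q_6, so the answer is 3751/100.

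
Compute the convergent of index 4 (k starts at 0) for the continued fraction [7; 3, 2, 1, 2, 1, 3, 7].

Using pₖ = aₖpₖ₋₁ + pₖ₋₂, qₖ = aₖqₖ₋₁ + qₖ₋₂ (with p₋₁=1, p₋₂=0, q₋₁=0, q₋₂=1):
  k=0: a=7, p=7, q=1
  k=1: a=3, p=22, q=3
  k=2: a=2, p=51, q=7
  k=3: a=1, p=73, q=10
  k=4: a=2, p=197, q=27

197/27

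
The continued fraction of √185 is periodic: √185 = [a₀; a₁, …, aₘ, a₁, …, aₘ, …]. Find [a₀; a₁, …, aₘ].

[13; 1, 1, 1, 1, 26]

a₀ = ⌊√185⌋ = 13.
With m₀=0, d₀=1 and mₖ₊₁ = dₖaₖ − mₖ, dₖ₊₁ = (n − mₖ₊₁²)/dₖ, aₖ₊₁ = ⌊(a₀+mₖ₊₁)/dₖ₊₁⌋:
  k=1: m=13, d=16, a=1
  k=2: m=3, d=11, a=1
  k=3: m=8, d=11, a=1
  k=4: m=3, d=16, a=1
  k=5: m=13, d=1, a=26
d=1 and a=2a₀=26 at k=5, so the next step gives (m, d) = (13, 16) again — its k=1 value — and the period has length 5.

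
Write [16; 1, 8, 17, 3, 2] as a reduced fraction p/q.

Using pₖ = aₖpₖ₋₁ + pₖ₋₂ and qₖ = aₖqₖ₋₁ + qₖ₋₂:
  k=0: a=16, p=16, q=1
  k=1: a=1, p=17, q=1
  k=2: a=8, p=152, q=9
  k=3: a=17, p=2601, q=154
  k=4: a=3, p=7955, q=471
  k=5: a=2, p=18511, q=1096

18511/1096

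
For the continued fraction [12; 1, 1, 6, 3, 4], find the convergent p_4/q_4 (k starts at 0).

514/41

Using pₖ = aₖpₖ₋₁ + pₖ₋₂, qₖ = aₖqₖ₋₁ + qₖ₋₂ (with p₋₁=1, p₋₂=0, q₋₁=0, q₋₂=1):
  k=0: a=12, p=12, q=1
  k=1: a=1, p=13, q=1
  k=2: a=1, p=25, q=2
  k=3: a=6, p=163, q=13
  k=4: a=3, p=514, q=41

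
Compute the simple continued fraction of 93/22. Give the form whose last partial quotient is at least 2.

[4; 4, 2, 2]

93 = 4×22 + 5
22 = 4×5 + 2
5 = 2×2 + 1
2 = 2×1 + 0  (stop)
So 93/22 = [4; 4, 2, 2].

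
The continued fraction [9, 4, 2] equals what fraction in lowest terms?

Using pₖ = aₖpₖ₋₁ + pₖ₋₂ and qₖ = aₖqₖ₋₁ + qₖ₋₂:
  k=0: a=9, p=9, q=1
  k=1: a=4, p=37, q=4
  k=2: a=2, p=83, q=9

83/9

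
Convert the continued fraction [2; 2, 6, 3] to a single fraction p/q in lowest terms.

101/41

Fold from the inside: start with 3/1.
  6 + 1/3 = 19/3
  2 + 3/19 = 41/19
  2 + 19/41 = 101/41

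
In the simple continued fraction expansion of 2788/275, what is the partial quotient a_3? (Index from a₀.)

4

2788 = 10·275 + 38   →  a_0 = 10
275 = 7·38 + 9   →  a_1 = 7
38 = 4·9 + 2   →  a_2 = 4
9 = 4·2 + 1   →  a_3 = 4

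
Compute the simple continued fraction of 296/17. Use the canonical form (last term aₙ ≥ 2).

[17; 2, 2, 3]

296 = 17*17 + 7
17 = 2*7 + 3
7 = 2*3 + 1
3 = 3*1 + 0  (stop)
So 296/17 = [17; 2, 2, 3].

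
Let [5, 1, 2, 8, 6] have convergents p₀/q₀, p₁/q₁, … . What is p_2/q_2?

17/3

Using pₖ = aₖpₖ₋₁ + pₖ₋₂, qₖ = aₖqₖ₋₁ + qₖ₋₂ (with p₋₁=1, p₋₂=0, q₋₁=0, q₋₂=1):
  k=0: a=5, p=5, q=1
  k=1: a=1, p=6, q=1
  k=2: a=2, p=17, q=3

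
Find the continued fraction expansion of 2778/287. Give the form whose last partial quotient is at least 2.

2778 = 9·287 + 195
287 = 1·195 + 92
195 = 2·92 + 11
92 = 8·11 + 4
11 = 2·4 + 3
4 = 1·3 + 1
3 = 3·1 + 0  (stop)
So 2778/287 = [9; 1, 2, 8, 2, 1, 3].

[9; 1, 2, 8, 2, 1, 3]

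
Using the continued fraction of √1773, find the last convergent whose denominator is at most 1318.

√1773 = [42; 9, 2, 1, 8, 1, 2, 9, 84, …] (period length 8).
Convergents:
  p_0/q_0 = 42/1
  p_1/q_1 = 379/9
  p_2/q_2 = 800/19
  p_3/q_3 = 1179/28
  p_4/q_4 = 10232/243
  p_5/q_5 = 11411/271
  p_6/q_6 = 33054/785
  p_7/q_7 = 308897/7336
q_6 = 785 ≤ 1318 < 7336 = q_7, so the answer is 33054/785.

33054/785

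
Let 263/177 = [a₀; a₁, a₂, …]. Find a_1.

2

263 = 1·177 + 86   →  a_0 = 1
177 = 2·86 + 5   →  a_1 = 2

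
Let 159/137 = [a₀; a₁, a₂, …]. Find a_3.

2

159 = 1·137 + 22   →  a_0 = 1
137 = 6·22 + 5   →  a_1 = 6
22 = 4·5 + 2   →  a_2 = 4
5 = 2·2 + 1   →  a_3 = 2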